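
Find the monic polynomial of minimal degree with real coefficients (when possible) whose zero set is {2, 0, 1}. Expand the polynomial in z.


The polynomial is p(z) = ∏_{α ∈ S} (z − α), where S = {2, 0, 1}.
Expanding the product yields: p(z) = z^3 -3·z^2 + 2·z.
The resulting polynomial has degree 3 and real coefficients as required.

p(z) = z^3 -3·z^2 + 2·z.


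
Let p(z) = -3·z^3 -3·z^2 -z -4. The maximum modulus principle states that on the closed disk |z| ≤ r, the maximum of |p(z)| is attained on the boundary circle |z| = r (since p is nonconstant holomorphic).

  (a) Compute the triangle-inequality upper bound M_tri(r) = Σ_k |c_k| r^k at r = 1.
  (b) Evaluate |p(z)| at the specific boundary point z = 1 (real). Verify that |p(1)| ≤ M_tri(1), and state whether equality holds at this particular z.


Coefficients: c_0 = -4, c_1 = -1, c_2 = -3, c_3 = -3. Radius r = 1.
Part (a). Triangle bound: M_tri(r) = Σ_k |c_k| r^k
  = |-4|·1^0 + |-1|·1^1 + |-3|·1^2 + |-3|·1^3
  = 4 + 1 + 3 + 3 = 11.
This bounds M(r) := max_{|z|=r} |p(z)| from above; equality holds iff all terms c_k z^k can be made to align in phase at a single z on |z|=r.
Part (b). At z = 1 (real, on the circle |z| = r):
  p(1) = (-4)·1^0 + (-1)·1^1 + (-3)·1^2 + (-3)·1^3 = -11.
  |p(1)| = 11.
Since all nonzero coefficients share the same sign, |p(1)| = 11 = M_tri(1); the triangle bound is attained at z = 1, so in fact M(r) = 11.

M_tri(1) = 11; |p(1)| = 11; equality at z=1: yes.


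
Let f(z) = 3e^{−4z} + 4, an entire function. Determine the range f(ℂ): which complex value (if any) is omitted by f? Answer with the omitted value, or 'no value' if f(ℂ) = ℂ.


Little Picard bounds the complement of f(ℂ) to at most one point.
e^{−4z} is never zero on ℂ, so 3·e^{−4z} takes every value in ℂ ∖ {0}. Adding 4 shifts the range to ℂ ∖ {4}. Thus f omits exactly the value 4.

Omitted value: 4.


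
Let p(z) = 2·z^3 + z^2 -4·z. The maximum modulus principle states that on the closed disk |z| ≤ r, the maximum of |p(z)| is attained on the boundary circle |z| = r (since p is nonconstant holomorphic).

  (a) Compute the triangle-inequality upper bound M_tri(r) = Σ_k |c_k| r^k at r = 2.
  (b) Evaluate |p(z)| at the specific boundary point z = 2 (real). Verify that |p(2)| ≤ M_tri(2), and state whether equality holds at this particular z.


Coefficients: c_0 = 0, c_1 = -4, c_2 = 1, c_3 = 2. Radius r = 2.
Part (a). Triangle bound: M_tri(r) = Σ_k |c_k| r^k
  = |0|·2^0 + |-4|·2^1 + |1|·2^2 + |2|·2^3
  = 0 + 8 + 4 + 16 = 28.
This bounds M(r) := max_{|z|=r} |p(z)| from above; equality holds iff all terms c_k z^k can be made to align in phase at a single z on |z|=r.
Part (b). At z = 2 (real, on the circle |z| = r):
  p(2) = (0)·2^0 + (-4)·2^1 + (1)·2^2 + (2)·2^3 = 12.
  |p(2)| = 12.
Check: |p(2)| = 12 ≤ 28 = M_tri(2). ✓ Equality does not hold at z = 2 (the coefficients have mixed signs, so the terms do not all align in phase there).

M_tri(2) = 28; |p(2)| = 12; equality at z=2: no.


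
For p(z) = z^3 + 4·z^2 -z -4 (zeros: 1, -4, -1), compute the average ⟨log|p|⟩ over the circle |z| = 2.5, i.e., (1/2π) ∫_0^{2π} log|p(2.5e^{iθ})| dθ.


Zeros: -4, -1, 1; r = 2.5.
Inside |z| < r: -1, 1. Outside (|z| ≥ r): -4.
p(0) = -4, so log|p(0)| = log(4) = 1.3863.
Apply Jensen: I(r) = log|p(0)| + Σ_k log(r/|z_k|), summed over zeros inside |z| < r.
  log(r/|z_k|) for z_k = 1: log(2.5/1) = 0.9163
  log(r/|z_k|) for z_k = -1: log(2.5/1) = 0.9163
  Outside zeros (-4) contribute nothing to the Jensen sum.
Sum over inside zeros: 1.8326.
I(r) = log|p(0)| + (inside sum) = 1.3863 + 1.8326 = 3.2189.
Note: since some zeros are outside |z| ≤ r, the simplified n·log(r) form does NOT apply — only the inside zeros contribute.

I(r) ≈ 3.2189.


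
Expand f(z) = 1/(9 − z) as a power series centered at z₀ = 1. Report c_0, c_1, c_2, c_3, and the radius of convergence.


Let w = z − z₀, so z = z₀ + w.
Then 9 − z = 9 − (z₀ + w) = (9 − z₀) − w = 8 − w.
f(z) = 1/(8 − w) = (1/(8)) · 1/(1 − w/(8)) = Σ_{n≥0} w^n / (8)^(n+1).
So c_n = 1/(8)^(n+1):
  c_0 = 1/(8)^1 = 1/8.
  c_1 = 1/(8)^2 = 1/64.
  c_2 = 1/(8)^3 = 1/512.
  c_3 = 1/(8)^4 = 1/4096.
The series is valid for |w/d| < 1, i.e. |z − z₀| < |d|.
Radius of convergence: R = |9 − z₀| = |8| = 8 (distance from z₀ to the singularity z = 9).

c_0 = 1/8, c_1 = 1/64, c_2 = 1/512, c_3 = 1/4096; R = 8.


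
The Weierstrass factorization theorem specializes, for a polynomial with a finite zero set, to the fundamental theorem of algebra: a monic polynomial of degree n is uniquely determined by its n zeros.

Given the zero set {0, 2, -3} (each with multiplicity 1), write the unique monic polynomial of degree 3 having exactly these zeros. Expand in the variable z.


The polynomial is p(z) = ∏_{α ∈ S} (z − α), where S = {0, 2, -3}.
Expanding the product yields: p(z) = z^3 + z^2 -6·z.
The resulting polynomial has degree 3 and real coefficients as required.

p(z) = z^3 + z^2 -6·z.


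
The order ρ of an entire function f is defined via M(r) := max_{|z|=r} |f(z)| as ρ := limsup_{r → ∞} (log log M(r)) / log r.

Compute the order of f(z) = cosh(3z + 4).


cosh(w) is a linear combination of e^{iw} and e^{−iw} (or e^w, e^{−w} in the hyperbolic case), so |cosh(w)| ≤ e^{|w|}. With w = 3z + 4, |w| ≤ 3|z| + 4 = 3r + 4 on |z| = r, giving M(r) ≤ e^{3r + 4}, so ρ ≤ 1. On a suitable ray (z = it for sin/cos; z = t for sinh/cosh, t real → ∞), |cosh(3z + 4)| grows like e^{3|t|}/2, so ρ ≥ 1. Hence ρ = 1.
Therefore ρ = 1.

Order ρ = 1.


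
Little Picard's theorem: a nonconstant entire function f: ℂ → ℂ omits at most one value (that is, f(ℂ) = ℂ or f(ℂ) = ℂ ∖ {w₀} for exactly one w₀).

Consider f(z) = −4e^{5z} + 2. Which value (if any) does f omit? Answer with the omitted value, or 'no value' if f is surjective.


Little Picard bounds the complement of f(ℂ) to at most one point.
e^{5z} is never zero on ℂ, so -4·e^{5z} takes every value in ℂ ∖ {0}. Adding 2 shifts the range to ℂ ∖ {2}. Thus f omits exactly the value 2.

Omitted value: 2.


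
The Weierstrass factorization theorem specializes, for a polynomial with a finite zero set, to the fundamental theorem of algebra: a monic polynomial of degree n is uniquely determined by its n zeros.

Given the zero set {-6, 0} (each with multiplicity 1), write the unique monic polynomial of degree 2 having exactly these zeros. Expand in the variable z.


The polynomial is p(z) = ∏_{α ∈ S} (z − α), where S = {-6, 0}.
Expanding the product yields: p(z) = z^2 + 6·z.
The resulting polynomial has degree 2 and real coefficients as required.

p(z) = z^2 + 6·z.


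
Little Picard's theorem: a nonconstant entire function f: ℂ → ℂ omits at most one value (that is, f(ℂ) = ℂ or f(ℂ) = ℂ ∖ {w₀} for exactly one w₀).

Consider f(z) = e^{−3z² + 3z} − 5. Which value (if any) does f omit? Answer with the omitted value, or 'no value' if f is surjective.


Little Picard bounds the complement of f(ℂ) to at most one point.
The exponent g(z) = −3z² + 3z is a nonconstant polynomial, hence surjective onto ℂ. So e^{g(z)} takes every value in {e^w : w ∈ ℂ} = ℂ ∖ {0}. Adding -5 shifts the range to ℂ ∖ {-5}. f omits exactly -5.

Omitted value: -5.


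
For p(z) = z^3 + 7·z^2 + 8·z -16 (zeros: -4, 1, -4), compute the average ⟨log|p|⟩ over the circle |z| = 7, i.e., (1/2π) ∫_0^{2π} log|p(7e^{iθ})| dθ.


Zeros: -4, -4, 1; r = 7.
Inside |z| < r: -4, -4, 1. Outside (|z| ≥ r): ∅.
p(0) = -16, so log|p(0)| = log(16) = 2.7726.
Apply Jensen: I(r) = log|p(0)| + Σ_k log(r/|z_k|), summed over zeros inside |z| < r.
  log(r/|z_k|) for z_k = -4: log(7/4) = 0.5596
  log(r/|z_k|) for z_k = 1: log(7/1) = 1.9459
  log(r/|z_k|) for z_k = -4: log(7/4) = 0.5596
Sum over inside zeros: 3.0651.
I(r) = log|p(0)| + (inside sum) = 2.7726 + 3.0651 = 5.8377.
Closed form (all zeros inside, monic): I(r) = n·log(r) = 3·log(7) = 5.8377. ✓

I(r) ≈ 5.8377.


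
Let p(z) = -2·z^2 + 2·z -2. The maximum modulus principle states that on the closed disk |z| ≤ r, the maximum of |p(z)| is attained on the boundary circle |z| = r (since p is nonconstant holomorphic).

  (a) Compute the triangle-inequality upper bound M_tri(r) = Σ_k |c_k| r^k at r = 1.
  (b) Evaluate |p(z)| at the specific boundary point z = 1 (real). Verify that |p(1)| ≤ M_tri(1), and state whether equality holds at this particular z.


Coefficients: c_0 = -2, c_1 = 2, c_2 = -2. Radius r = 1.
Part (a). Triangle bound: M_tri(r) = Σ_k |c_k| r^k
  = |-2|·1^0 + |2|·1^1 + |-2|·1^2
  = 2 + 2 + 2 = 6.
This bounds M(r) := max_{|z|=r} |p(z)| from above; equality holds iff all terms c_k z^k can be made to align in phase at a single z on |z|=r.
Part (b). At z = 1 (real, on the circle |z| = r):
  p(1) = (-2)·1^0 + (2)·1^1 + (-2)·1^2 = -2.
  |p(1)| = 2.
Check: |p(1)| = 2 ≤ 6 = M_tri(1). ✓ Equality does not hold at z = 1 (the coefficients have mixed signs, so the terms do not all align in phase there).

M_tri(1) = 6; |p(1)| = 2; equality at z=1: no.


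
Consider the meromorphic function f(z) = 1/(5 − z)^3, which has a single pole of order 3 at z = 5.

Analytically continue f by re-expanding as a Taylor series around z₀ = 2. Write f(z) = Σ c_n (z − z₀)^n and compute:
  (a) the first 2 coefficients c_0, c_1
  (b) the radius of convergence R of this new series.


Let w = z − z₀, so z = z₀ + w.
Then 5 − z = 5 − (z₀ + w) = (5 − z₀) − w = 3 − w.
f(z) = 1/(3 − w)^3 = (1/(3)^3) · (1 − w/(3))^{−3}.
By the binomial series (1−u)^{−3} = Σ_{n≥0} C(n+2, 2) u^n for |u|<1, with u = w/(3):
  c_n = C(n+2, 2) / (3)^(n+3).
  c_0 = 1/(3)^3 = 1/27.
  c_1 = 3/(3)^4 = 1/27.
The series is valid for |w/d| < 1, i.e. |z − z₀| < |d|.
Radius of convergence: R = |5 − z₀| = |3| = 3 (distance from z₀ to the singularity z = 5).

c_0 = 1/27, c_1 = 1/27; R = 3.


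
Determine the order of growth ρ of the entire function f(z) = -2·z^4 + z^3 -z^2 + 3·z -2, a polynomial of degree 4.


|f(z)| ≤ Σ|c_k|·r^k = O(r^4) as r → ∞. Polynomial growth is O(e^{r^ε}) for every ε > 0 (since r^4/e^{r^ε} → 0), so ρ ≤ ε for all ε > 0, i.e. ρ = 0. Every nonconstant polynomial has order 0.
Therefore ρ = 0.

Order ρ = 0.


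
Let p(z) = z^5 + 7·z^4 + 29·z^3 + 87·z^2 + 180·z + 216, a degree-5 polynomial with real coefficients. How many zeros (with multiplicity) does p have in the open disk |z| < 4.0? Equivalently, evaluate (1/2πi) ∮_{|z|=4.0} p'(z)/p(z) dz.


The zeros of p are: (-2 + 2i), (-2 - 2i), -3, (0 + 3i), (0 - 3i).
Their magnitudes are: 2.828, 2.828, 3, 3, 3.
Zeros with |z| < R = 4.0: (-2 + 2i), (-2 - 2i), -3, (0 + 3i), (0 - 3i).
Count = 5.
By the argument principle, (1/2πi) ∮_{|z|=R} p'(z)/p(z) dz equals exactly this count.

Number of zeros inside |z| < 4.0: 5.


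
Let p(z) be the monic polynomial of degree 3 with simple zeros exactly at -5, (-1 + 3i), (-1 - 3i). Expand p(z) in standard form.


The polynomial is p(z) = ∏_{α ∈ S} (z − α), where S = {-5, (-1 + 3i), (-1 - 3i)}.
Expanding the product yields: p(z) = z^3 + 7·z^2 + 20·z + 50.
Note conjugate pairs combine to real quadratics: (z − (-1+3i))(z − (-1−3i)) = z² + 2z + 10.
The resulting polynomial has degree 3 and real coefficients as required.

p(z) = z^3 + 7·z^2 + 20·z + 50.


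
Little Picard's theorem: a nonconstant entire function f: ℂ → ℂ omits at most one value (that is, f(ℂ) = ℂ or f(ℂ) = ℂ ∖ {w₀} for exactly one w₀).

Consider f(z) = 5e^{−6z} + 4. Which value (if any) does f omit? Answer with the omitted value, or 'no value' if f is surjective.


Little Picard bounds the complement of f(ℂ) to at most one point.
e^{−6z} is never zero on ℂ, so 5·e^{−6z} takes every value in ℂ ∖ {0}. Adding 4 shifts the range to ℂ ∖ {4}. Thus f omits exactly the value 4.

Omitted value: 4.


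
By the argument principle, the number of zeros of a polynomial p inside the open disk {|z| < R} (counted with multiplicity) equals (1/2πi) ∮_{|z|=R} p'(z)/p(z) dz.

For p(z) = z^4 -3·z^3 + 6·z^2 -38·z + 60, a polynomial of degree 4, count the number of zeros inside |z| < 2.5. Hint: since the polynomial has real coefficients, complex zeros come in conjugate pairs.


The zeros of p are: 2, (-1 + 3i), (-1 - 3i), 3.
Their magnitudes are: 2, 3.162, 3.162, 3.
Zeros with |z| < R = 2.5: 2.
Count = 1.
By the argument principle, (1/2πi) ∮_{|z|=R} p'(z)/p(z) dz equals exactly this count.

Number of zeros inside |z| < 2.5: 1.


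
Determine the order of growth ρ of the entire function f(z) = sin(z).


sin(w) is a linear combination of e^{iw} and e^{−iw} (or e^w, e^{−w} in the hyperbolic case), so |sin(w)| ≤ e^{|w|}. With w = z, |w| ≤ 1|z| + 0 = 1r + 0 on |z| = r, giving M(r) ≤ e^{1r + 0}, so ρ ≤ 1. On a suitable ray (z = it for sin/cos; z = t for sinh/cosh, t real → ∞), |sin(z)| grows like e^{1|t|}/2, so ρ ≥ 1. Hence ρ = 1.
Therefore ρ = 1.

Order ρ = 1.


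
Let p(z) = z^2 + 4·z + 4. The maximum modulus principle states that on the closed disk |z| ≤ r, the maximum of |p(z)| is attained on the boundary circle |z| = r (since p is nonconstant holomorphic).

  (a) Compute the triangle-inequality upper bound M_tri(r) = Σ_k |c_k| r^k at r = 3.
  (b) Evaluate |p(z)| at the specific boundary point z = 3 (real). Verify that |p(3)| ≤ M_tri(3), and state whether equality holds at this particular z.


Coefficients: c_0 = 4, c_1 = 4, c_2 = 1. Radius r = 3.
Part (a). Triangle bound: M_tri(r) = Σ_k |c_k| r^k
  = |4|·3^0 + |4|·3^1 + |1|·3^2
  = 4 + 12 + 9 = 25.
This bounds M(r) := max_{|z|=r} |p(z)| from above; equality holds iff all terms c_k z^k can be made to align in phase at a single z on |z|=r.
Part (b). At z = 3 (real, on the circle |z| = r):
  p(3) = (4)·3^0 + (4)·3^1 + (1)·3^2 = 25.
  |p(3)| = 25.
Since all nonzero coefficients share the same sign, |p(3)| = 25 = M_tri(3); the triangle bound is attained at z = 3, so in fact M(r) = 25.

M_tri(3) = 25; |p(3)| = 25; equality at z=3: yes.


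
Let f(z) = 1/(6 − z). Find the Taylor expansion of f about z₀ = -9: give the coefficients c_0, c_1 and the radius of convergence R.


Let w = z − z₀, so z = z₀ + w.
Then 6 − z = 6 − (z₀ + w) = (6 − z₀) − w = 15 − w.
f(z) = 1/(15 − w) = (1/(15)) · 1/(1 − w/(15)) = Σ_{n≥0} w^n / (15)^(n+1).
So c_n = 1/(15)^(n+1):
  c_0 = 1/(15)^1 = 1/15.
  c_1 = 1/(15)^2 = 1/225.
The series is valid for |w/d| < 1, i.e. |z − z₀| < |d|.
Radius of convergence: R = |6 − z₀| = |15| = 15 (distance from z₀ to the singularity z = 6).

c_0 = 1/15, c_1 = 1/225; R = 15.


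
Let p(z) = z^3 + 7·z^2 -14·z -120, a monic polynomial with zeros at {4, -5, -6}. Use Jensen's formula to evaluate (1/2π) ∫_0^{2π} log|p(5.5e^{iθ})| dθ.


Zeros: -6, -5, 4; r = 5.5.
Inside |z| < r: -5, 4. Outside (|z| ≥ r): -6.
p(0) = -120, so log|p(0)| = log(120) = 4.7875.
Apply Jensen: I(r) = log|p(0)| + Σ_k log(r/|z_k|), summed over zeros inside |z| < r.
  log(r/|z_k|) for z_k = 4: log(5.5/4) = 0.3185
  log(r/|z_k|) for z_k = -5: log(5.5/5) = 0.0953
  Outside zeros (-6) contribute nothing to the Jensen sum.
Sum over inside zeros: 0.4138.
I(r) = log|p(0)| + (inside sum) = 4.7875 + 0.4138 = 5.2013.
Note: since some zeros are outside |z| ≤ r, the simplified n·log(r) form does NOT apply — only the inside zeros contribute.

I(r) ≈ 5.2013.


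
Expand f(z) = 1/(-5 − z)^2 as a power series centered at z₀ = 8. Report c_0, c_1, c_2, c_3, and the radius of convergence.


Let w = z − z₀, so z = z₀ + w.
Then -5 − z = -5 − (z₀ + w) = (-5 − z₀) − w = -13 − w.
f(z) = 1/(-13 − w)^2 = (1/(-13)^2) · (1 − w/(-13))^{−2}.
By the binomial series (1−u)^{−2} = Σ_{n≥0} C(n+1, 1) u^n for |u|<1, with u = w/(-13):
  c_n = C(n+1, 1) / (-13)^(n+2).
  c_0 = 1/(-13)^2 = 1/169.
  c_1 = 2/(-13)^3 = -2/2197.
  c_2 = 3/(-13)^4 = 3/28561.
  c_3 = 4/(-13)^5 = -4/371293.
The series is valid for |w/d| < 1, i.e. |z − z₀| < |d|.
Radius of convergence: R = |-5 − z₀| = |-13| = 13 (distance from z₀ to the singularity z = -5).

c_0 = 1/169, c_1 = -2/2197, c_2 = 3/28561, c_3 = -4/371293; R = 13.


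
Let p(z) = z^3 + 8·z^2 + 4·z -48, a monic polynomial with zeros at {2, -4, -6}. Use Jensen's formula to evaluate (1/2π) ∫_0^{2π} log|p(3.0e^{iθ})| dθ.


Zeros: -6, -4, 2; r = 3.0.
Inside |z| < r: 2. Outside (|z| ≥ r): -6, -4.
p(0) = -48, so log|p(0)| = log(48) = 3.8712.
Apply Jensen: I(r) = log|p(0)| + Σ_k log(r/|z_k|), summed over zeros inside |z| < r.
  log(r/|z_k|) for z_k = 2: log(3.0/2) = 0.4055
  Outside zeros (-6, -4) contribute nothing to the Jensen sum.
Sum over inside zeros: 0.4055.
I(r) = log|p(0)| + (inside sum) = 3.8712 + 0.4055 = 4.2767.
Note: since some zeros are outside |z| ≤ r, the simplified n·log(r) form does NOT apply — only the inside zeros contribute.

I(r) ≈ 4.2767.


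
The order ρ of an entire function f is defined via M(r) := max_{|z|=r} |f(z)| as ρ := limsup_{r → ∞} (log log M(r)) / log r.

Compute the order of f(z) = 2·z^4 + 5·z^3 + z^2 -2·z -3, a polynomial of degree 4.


|f(z)| ≤ Σ|c_k|·r^k = O(r^4) as r → ∞. Polynomial growth is O(e^{r^ε}) for every ε > 0 (since r^4/e^{r^ε} → 0), so ρ ≤ ε for all ε > 0, i.e. ρ = 0. Every nonconstant polynomial has order 0.
Therefore ρ = 0.

Order ρ = 0.


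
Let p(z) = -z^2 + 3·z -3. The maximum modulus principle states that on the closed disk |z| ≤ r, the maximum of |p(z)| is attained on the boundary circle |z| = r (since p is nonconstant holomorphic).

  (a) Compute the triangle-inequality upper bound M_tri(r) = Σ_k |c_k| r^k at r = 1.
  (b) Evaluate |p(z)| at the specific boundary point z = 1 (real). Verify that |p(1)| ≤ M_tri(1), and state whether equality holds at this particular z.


Coefficients: c_0 = -3, c_1 = 3, c_2 = -1. Radius r = 1.
Part (a). Triangle bound: M_tri(r) = Σ_k |c_k| r^k
  = |-3|·1^0 + |3|·1^1 + |-1|·1^2
  = 3 + 3 + 1 = 7.
This bounds M(r) := max_{|z|=r} |p(z)| from above; equality holds iff all terms c_k z^k can be made to align in phase at a single z on |z|=r.
Part (b). At z = 1 (real, on the circle |z| = r):
  p(1) = (-3)·1^0 + (3)·1^1 + (-1)·1^2 = -1.
  |p(1)| = 1.
Check: |p(1)| = 1 ≤ 7 = M_tri(1). ✓ Equality does not hold at z = 1 (the coefficients have mixed signs, so the terms do not all align in phase there).

M_tri(1) = 7; |p(1)| = 1; equality at z=1: no.


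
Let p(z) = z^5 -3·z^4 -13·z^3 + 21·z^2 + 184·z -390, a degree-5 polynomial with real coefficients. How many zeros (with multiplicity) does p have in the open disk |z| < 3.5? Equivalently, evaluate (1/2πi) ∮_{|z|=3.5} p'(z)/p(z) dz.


The zeros of p are: (-3 + 2i), (-3 - 2i), (3 + 1i), (3 - 1i), 3.
Their magnitudes are: 3.606, 3.606, 3.162, 3.162, 3.
Zeros with |z| < R = 3.5: (3 + 1i), (3 - 1i), 3.
Count = 3.
By the argument principle, (1/2πi) ∮_{|z|=R} p'(z)/p(z) dz equals exactly this count.

Number of zeros inside |z| < 3.5: 3.


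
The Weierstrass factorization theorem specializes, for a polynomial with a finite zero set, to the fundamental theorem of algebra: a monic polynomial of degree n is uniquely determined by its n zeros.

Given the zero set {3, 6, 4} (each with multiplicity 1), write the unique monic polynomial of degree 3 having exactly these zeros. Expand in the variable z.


The polynomial is p(z) = ∏_{α ∈ S} (z − α), where S = {3, 6, 4}.
Expanding the product yields: p(z) = z^3 -13·z^2 + 54·z -72.
The resulting polynomial has degree 3 and real coefficients as required.

p(z) = z^3 -13·z^2 + 54·z -72.


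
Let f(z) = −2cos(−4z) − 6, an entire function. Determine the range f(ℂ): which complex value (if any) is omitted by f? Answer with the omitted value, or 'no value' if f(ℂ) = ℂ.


Little Picard bounds the complement of f(ℂ) to at most one point.
cos is entire and surjective onto ℂ: for every w ∈ ℂ, cos(ζ) = w has a solution ζ ∈ ℂ (e.g., via the complex inverse arccos). With ζ = −4z this gives z = ζ/(-4). Then -2·cos(−4z) takes every value in -2·ℂ = ℂ, and adding -6 is a bijection of ℂ. So f is surjective and omits no value. (Note: only on the real line is cos bounded by [−1, 1].)

Omitted value: no value.


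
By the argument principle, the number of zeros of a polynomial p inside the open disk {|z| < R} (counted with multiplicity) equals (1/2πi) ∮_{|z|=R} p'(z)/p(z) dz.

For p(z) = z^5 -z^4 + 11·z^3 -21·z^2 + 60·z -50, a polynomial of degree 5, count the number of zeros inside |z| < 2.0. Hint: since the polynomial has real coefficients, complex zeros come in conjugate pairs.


The zeros of p are: (1 + 2i), (1 - 2i), 1, (-1 + 3i), (-1 - 3i).
Their magnitudes are: 2.236, 2.236, 1, 3.162, 3.162.
Zeros with |z| < R = 2.0: 1.
Count = 1.
By the argument principle, (1/2πi) ∮_{|z|=R} p'(z)/p(z) dz equals exactly this count.

Number of zeros inside |z| < 2.0: 1.


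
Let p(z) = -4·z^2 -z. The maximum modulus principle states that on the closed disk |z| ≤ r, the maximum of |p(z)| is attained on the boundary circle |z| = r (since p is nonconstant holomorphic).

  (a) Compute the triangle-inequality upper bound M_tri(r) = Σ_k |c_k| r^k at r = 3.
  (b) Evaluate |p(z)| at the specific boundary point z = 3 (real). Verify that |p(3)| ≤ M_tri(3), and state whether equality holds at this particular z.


Coefficients: c_0 = 0, c_1 = -1, c_2 = -4. Radius r = 3.
Part (a). Triangle bound: M_tri(r) = Σ_k |c_k| r^k
  = |0|·3^0 + |-1|·3^1 + |-4|·3^2
  = 0 + 3 + 36 = 39.
This bounds M(r) := max_{|z|=r} |p(z)| from above; equality holds iff all terms c_k z^k can be made to align in phase at a single z on |z|=r.
Part (b). At z = 3 (real, on the circle |z| = r):
  p(3) = (0)·3^0 + (-1)·3^1 + (-4)·3^2 = -39.
  |p(3)| = 39.
Since all nonzero coefficients share the same sign, |p(3)| = 39 = M_tri(3); the triangle bound is attained at z = 3, so in fact M(r) = 39.

M_tri(3) = 39; |p(3)| = 39; equality at z=3: yes.


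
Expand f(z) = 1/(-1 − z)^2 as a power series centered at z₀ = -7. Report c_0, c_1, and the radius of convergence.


Let w = z − z₀, so z = z₀ + w.
Then -1 − z = -1 − (z₀ + w) = (-1 − z₀) − w = 6 − w.
f(z) = 1/(6 − w)^2 = (1/(6)^2) · (1 − w/(6))^{−2}.
By the binomial series (1−u)^{−2} = Σ_{n≥0} C(n+1, 1) u^n for |u|<1, with u = w/(6):
  c_n = C(n+1, 1) / (6)^(n+2).
  c_0 = 1/(6)^2 = 1/36.
  c_1 = 2/(6)^3 = 1/108.
The series is valid for |w/d| < 1, i.e. |z − z₀| < |d|.
Radius of convergence: R = |-1 − z₀| = |6| = 6 (distance from z₀ to the singularity z = -1).

c_0 = 1/36, c_1 = 1/108; R = 6.


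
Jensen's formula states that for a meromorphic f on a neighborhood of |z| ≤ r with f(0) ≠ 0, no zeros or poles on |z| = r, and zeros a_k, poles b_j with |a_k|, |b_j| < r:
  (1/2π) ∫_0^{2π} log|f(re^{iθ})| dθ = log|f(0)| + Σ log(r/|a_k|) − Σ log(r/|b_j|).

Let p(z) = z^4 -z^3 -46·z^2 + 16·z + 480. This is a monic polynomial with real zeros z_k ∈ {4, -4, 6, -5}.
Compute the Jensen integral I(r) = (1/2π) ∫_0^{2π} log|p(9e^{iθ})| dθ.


Zeros: -5, -4, 4, 6; r = 9.
Inside |z| < r: -5, -4, 4, 6. Outside (|z| ≥ r): ∅.
p(0) = 480, so log|p(0)| = log(480) = 6.1738.
Apply Jensen: I(r) = log|p(0)| + Σ_k log(r/|z_k|), summed over zeros inside |z| < r.
  log(r/|z_k|) for z_k = 4: log(9/4) = 0.8109
  log(r/|z_k|) for z_k = -4: log(9/4) = 0.8109
  log(r/|z_k|) for z_k = 6: log(9/6) = 0.4055
  log(r/|z_k|) for z_k = -5: log(9/5) = 0.5878
Sum over inside zeros: 2.6151.
I(r) = log|p(0)| + (inside sum) = 6.1738 + 2.6151 = 8.7889.
Closed form (all zeros inside, monic): I(r) = n·log(r) = 4·log(9) = 8.7889. ✓

I(r) ≈ 8.7889.


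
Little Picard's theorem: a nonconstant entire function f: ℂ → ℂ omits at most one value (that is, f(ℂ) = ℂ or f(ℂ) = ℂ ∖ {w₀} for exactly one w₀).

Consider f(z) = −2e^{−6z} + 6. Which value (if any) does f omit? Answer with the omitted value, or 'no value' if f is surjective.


Little Picard bounds the complement of f(ℂ) to at most one point.
e^{−6z} is never zero on ℂ, so -2·e^{−6z} takes every value in ℂ ∖ {0}. Adding 6 shifts the range to ℂ ∖ {6}. Thus f omits exactly the value 6.

Omitted value: 6.


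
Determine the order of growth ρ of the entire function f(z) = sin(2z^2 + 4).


Write sin(w) = (e^{iw} ± e^{−iw})/(2 or 2i), so |sin(w)| ≤ e^{|w|}. With w = 2z^2 + 4, |w| ≤ 2r^2 + 4 on |z|=r, giving M(r) ≤ e^{2r^2 + 4} and ρ ≤ 2. For the lower bound, choose z on |z|=r with 2z^2 purely imaginary of modulus 2r^2; then |sin(2z^2 + 4)| grows like e^{2r^2}/2, so ρ ≥ 2. Hence ρ = 2.
Therefore ρ = 2.

Order ρ = 2.


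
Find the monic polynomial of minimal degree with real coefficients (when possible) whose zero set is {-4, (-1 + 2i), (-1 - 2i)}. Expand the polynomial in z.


The polynomial is p(z) = ∏_{α ∈ S} (z − α), where S = {-4, (-1 + 2i), (-1 - 2i)}.
Expanding the product yields: p(z) = z^3 + 6·z^2 + 13·z + 20.
Note conjugate pairs combine to real quadratics: (z − (-1+2i))(z − (-1−2i)) = z² + 2z + 5.
The resulting polynomial has degree 3 and real coefficients as required.

p(z) = z^3 + 6·z^2 + 13·z + 20.


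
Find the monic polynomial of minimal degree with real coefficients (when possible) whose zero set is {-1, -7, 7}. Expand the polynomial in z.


The polynomial is p(z) = ∏_{α ∈ S} (z − α), where S = {-1, -7, 7}.
Expanding the product yields: p(z) = z^3 + z^2 -49·z -49.
The resulting polynomial has degree 3 and real coefficients as required.

p(z) = z^3 + z^2 -49·z -49.


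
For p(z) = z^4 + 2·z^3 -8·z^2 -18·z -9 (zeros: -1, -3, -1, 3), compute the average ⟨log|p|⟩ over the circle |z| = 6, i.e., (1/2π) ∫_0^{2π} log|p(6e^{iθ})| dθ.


Zeros: -3, -1, -1, 3; r = 6.
Inside |z| < r: -3, -1, -1, 3. Outside (|z| ≥ r): ∅.
p(0) = -9, so log|p(0)| = log(9) = 2.1972.
Apply Jensen: I(r) = log|p(0)| + Σ_k log(r/|z_k|), summed over zeros inside |z| < r.
  log(r/|z_k|) for z_k = -1: log(6/1) = 1.7918
  log(r/|z_k|) for z_k = -3: log(6/3) = 0.6931
  log(r/|z_k|) for z_k = -1: log(6/1) = 1.7918
  log(r/|z_k|) for z_k = 3: log(6/3) = 0.6931
Sum over inside zeros: 4.9698.
I(r) = log|p(0)| + (inside sum) = 2.1972 + 4.9698 = 7.1670.
Closed form (all zeros inside, monic): I(r) = n·log(r) = 4·log(6) = 7.1670. ✓

I(r) ≈ 7.1670.


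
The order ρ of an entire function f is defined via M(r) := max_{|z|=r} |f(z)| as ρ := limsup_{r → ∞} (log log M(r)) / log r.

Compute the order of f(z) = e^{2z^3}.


|e^{2z^3}| = e^{Re(2·z^3) + 0} ≤ e^{2|z|^3 + 0} = e^{2r^3 + 0} on |z| = r, so ρ ≤ 3. Choosing z on |z|=r so that 2·z^3 is real positive (always possible by picking arg z appropriately) gives |f(z)| = e^{2r^3 + 0}, matching the bound. The additive constant 0 does not affect log log M(r) ~ 3·log r. Hence ρ = 3.
Therefore ρ = 3.

Order ρ = 3.


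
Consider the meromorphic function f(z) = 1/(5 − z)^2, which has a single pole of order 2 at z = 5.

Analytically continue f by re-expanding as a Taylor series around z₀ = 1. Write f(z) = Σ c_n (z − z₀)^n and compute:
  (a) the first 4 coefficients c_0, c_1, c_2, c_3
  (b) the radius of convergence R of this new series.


Let w = z − z₀, so z = z₀ + w.
Then 5 − z = 5 − (z₀ + w) = (5 − z₀) − w = 4 − w.
f(z) = 1/(4 − w)^2 = (1/(4)^2) · (1 − w/(4))^{−2}.
By the binomial series (1−u)^{−2} = Σ_{n≥0} C(n+1, 1) u^n for |u|<1, with u = w/(4):
  c_n = C(n+1, 1) / (4)^(n+2).
  c_0 = 1/(4)^2 = 1/16.
  c_1 = 2/(4)^3 = 1/32.
  c_2 = 3/(4)^4 = 3/256.
  c_3 = 4/(4)^5 = 1/256.
The series is valid for |w/d| < 1, i.e. |z − z₀| < |d|.
Radius of convergence: R = |5 − z₀| = |4| = 4 (distance from z₀ to the singularity z = 5).

c_0 = 1/16, c_1 = 1/32, c_2 = 3/256, c_3 = 1/256; R = 4.


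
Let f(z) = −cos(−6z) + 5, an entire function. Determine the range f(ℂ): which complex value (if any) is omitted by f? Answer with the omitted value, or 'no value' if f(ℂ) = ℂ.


Little Picard bounds the complement of f(ℂ) to at most one point.
cos is entire and surjective onto ℂ: for every w ∈ ℂ, cos(ζ) = w has a solution ζ ∈ ℂ (e.g., via the complex inverse arccos). With ζ = −6z this gives z = ζ/(-6). Then -1·cos(−6z) takes every value in -1·ℂ = ℂ, and adding 5 is a bijection of ℂ. So f is surjective and omits no value. (Note: only on the real line is cos bounded by [−1, 1].)

Omitted value: no value.


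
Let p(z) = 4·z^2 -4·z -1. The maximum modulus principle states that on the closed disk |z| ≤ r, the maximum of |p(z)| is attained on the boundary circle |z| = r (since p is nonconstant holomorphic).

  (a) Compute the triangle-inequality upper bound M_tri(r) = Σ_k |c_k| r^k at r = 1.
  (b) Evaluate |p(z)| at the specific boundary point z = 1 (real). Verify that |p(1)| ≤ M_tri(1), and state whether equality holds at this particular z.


Coefficients: c_0 = -1, c_1 = -4, c_2 = 4. Radius r = 1.
Part (a). Triangle bound: M_tri(r) = Σ_k |c_k| r^k
  = |-1|·1^0 + |-4|·1^1 + |4|·1^2
  = 1 + 4 + 4 = 9.
This bounds M(r) := max_{|z|=r} |p(z)| from above; equality holds iff all terms c_k z^k can be made to align in phase at a single z on |z|=r.
Part (b). At z = 1 (real, on the circle |z| = r):
  p(1) = (-1)·1^0 + (-4)·1^1 + (4)·1^2 = -1.
  |p(1)| = 1.
Check: |p(1)| = 1 ≤ 9 = M_tri(1). ✓ Equality does not hold at z = 1 (the coefficients have mixed signs, so the terms do not all align in phase there).

M_tri(1) = 9; |p(1)| = 1; equality at z=1: no.


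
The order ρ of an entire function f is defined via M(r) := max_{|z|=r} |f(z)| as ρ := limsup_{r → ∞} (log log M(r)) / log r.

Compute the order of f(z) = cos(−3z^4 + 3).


Write cos(w) = (e^{iw} ± e^{−iw})/(2 or 2i), so |cos(w)| ≤ e^{|w|}. With w = −3z^4 + 3, |w| ≤ 3r^4 + 3 on |z|=r, giving M(r) ≤ e^{3r^4 + 3} and ρ ≤ 4. For the lower bound, choose z on |z|=r with -3z^4 purely imaginary of modulus 3r^4; then |cos(−3z^4 + 3)| grows like e^{3r^4}/2, so ρ ≥ 4. Hence ρ = 4.
Therefore ρ = 4.

Order ρ = 4.


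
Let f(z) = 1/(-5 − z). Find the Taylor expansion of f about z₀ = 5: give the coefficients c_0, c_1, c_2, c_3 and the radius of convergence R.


Let w = z − z₀, so z = z₀ + w.
Then -5 − z = -5 − (z₀ + w) = (-5 − z₀) − w = -10 − w.
f(z) = 1/(-10 − w) = (1/(-10)) · 1/(1 − w/(-10)) = Σ_{n≥0} w^n / (-10)^(n+1).
So c_n = 1/(-10)^(n+1):
  c_0 = 1/(-10)^1 = -1/10.
  c_1 = 1/(-10)^2 = 1/100.
  c_2 = 1/(-10)^3 = -1/1000.
  c_3 = 1/(-10)^4 = 1/10000.
The series is valid for |w/d| < 1, i.e. |z − z₀| < |d|.
Radius of convergence: R = |-5 − z₀| = |-10| = 10 (distance from z₀ to the singularity z = -5).

c_0 = -1/10, c_1 = 1/100, c_2 = -1/1000, c_3 = 1/10000; R = 10.


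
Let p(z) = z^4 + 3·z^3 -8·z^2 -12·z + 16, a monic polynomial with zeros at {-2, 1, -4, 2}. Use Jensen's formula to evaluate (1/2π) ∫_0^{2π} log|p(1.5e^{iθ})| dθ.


Zeros: -4, -2, 1, 2; r = 1.5.
Inside |z| < r: 1. Outside (|z| ≥ r): -4, -2, 2.
p(0) = 16, so log|p(0)| = log(16) = 2.7726.
Apply Jensen: I(r) = log|p(0)| + Σ_k log(r/|z_k|), summed over zeros inside |z| < r.
  log(r/|z_k|) for z_k = 1: log(1.5/1) = 0.4055
  Outside zeros (-4, -2, 2) contribute nothing to the Jensen sum.
Sum over inside zeros: 0.4055.
I(r) = log|p(0)| + (inside sum) = 2.7726 + 0.4055 = 3.1781.
Note: since some zeros are outside |z| ≤ r, the simplified n·log(r) form does NOT apply — only the inside zeros contribute.

I(r) ≈ 3.1781.


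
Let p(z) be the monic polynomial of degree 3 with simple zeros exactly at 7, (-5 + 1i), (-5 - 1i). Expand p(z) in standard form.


The polynomial is p(z) = ∏_{α ∈ S} (z − α), where S = {7, (-5 + 1i), (-5 - 1i)}.
Expanding the product yields: p(z) = z^3 + 3·z^2 -44·z -182.
Note conjugate pairs combine to real quadratics: (z − (-5+1i))(z − (-5−1i)) = z² + 10z + 26.
The resulting polynomial has degree 3 and real coefficients as required.

p(z) = z^3 + 3·z^2 -44·z -182.


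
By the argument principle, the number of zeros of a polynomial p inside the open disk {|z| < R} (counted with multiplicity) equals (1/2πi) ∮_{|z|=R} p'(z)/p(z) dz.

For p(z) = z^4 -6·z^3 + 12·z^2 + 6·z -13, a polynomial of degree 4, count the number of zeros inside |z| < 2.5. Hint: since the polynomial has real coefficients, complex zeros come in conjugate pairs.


The zeros of p are: 1, -1, (3 + 2i), (3 - 2i).
Their magnitudes are: 1, 1, 3.606, 3.606.
Zeros with |z| < R = 2.5: 1, -1.
Count = 2.
By the argument principle, (1/2πi) ∮_{|z|=R} p'(z)/p(z) dz equals exactly this count.

Number of zeros inside |z| < 2.5: 2.


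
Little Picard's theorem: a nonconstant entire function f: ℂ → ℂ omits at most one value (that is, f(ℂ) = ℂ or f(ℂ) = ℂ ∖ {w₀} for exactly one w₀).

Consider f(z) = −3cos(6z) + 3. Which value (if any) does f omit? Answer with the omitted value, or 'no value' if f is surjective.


Little Picard bounds the complement of f(ℂ) to at most one point.
cos is entire and surjective onto ℂ: for every w ∈ ℂ, cos(ζ) = w has a solution ζ ∈ ℂ (e.g., via the complex inverse arccos). With ζ = 6z this gives z = ζ/(6). Then -3·cos(6z) takes every value in -3·ℂ = ℂ, and adding 3 is a bijection of ℂ. So f is surjective and omits no value. (Note: only on the real line is cos bounded by [−1, 1].)

Omitted value: no value.


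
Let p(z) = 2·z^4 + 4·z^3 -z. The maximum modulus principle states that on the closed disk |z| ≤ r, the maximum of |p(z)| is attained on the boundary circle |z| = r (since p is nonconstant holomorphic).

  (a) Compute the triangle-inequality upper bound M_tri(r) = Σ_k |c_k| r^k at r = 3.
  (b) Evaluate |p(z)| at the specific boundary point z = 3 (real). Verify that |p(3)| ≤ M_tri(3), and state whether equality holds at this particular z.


Coefficients: c_0 = 0, c_1 = -1, c_2 = 0, c_3 = 4, c_4 = 2. Radius r = 3.
Part (a). Triangle bound: M_tri(r) = Σ_k |c_k| r^k
  = |0|·3^0 + |-1|·3^1 + |0|·3^2 + |4|·3^3 + |2|·3^4
  = 0 + 3 + 0 + 108 + 162 = 273.
This bounds M(r) := max_{|z|=r} |p(z)| from above; equality holds iff all terms c_k z^k can be made to align in phase at a single z on |z|=r.
Part (b). At z = 3 (real, on the circle |z| = r):
  p(3) = (0)·3^0 + (-1)·3^1 + (0)·3^2 + (4)·3^3 + (2)·3^4 = 267.
  |p(3)| = 267.
Check: |p(3)| = 267 ≤ 273 = M_tri(3). ✓ Equality does not hold at z = 3 (the coefficients have mixed signs, so the terms do not all align in phase there).

M_tri(3) = 273; |p(3)| = 267; equality at z=3: no.


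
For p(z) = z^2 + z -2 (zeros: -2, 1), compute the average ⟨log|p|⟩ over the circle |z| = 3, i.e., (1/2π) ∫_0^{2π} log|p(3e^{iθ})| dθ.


Zeros: -2, 1; r = 3.
Inside |z| < r: -2, 1. Outside (|z| ≥ r): ∅.
p(0) = -2, so log|p(0)| = log(2) = 0.6931.
Apply Jensen: I(r) = log|p(0)| + Σ_k log(r/|z_k|), summed over zeros inside |z| < r.
  log(r/|z_k|) for z_k = -2: log(3/2) = 0.4055
  log(r/|z_k|) for z_k = 1: log(3/1) = 1.0986
Sum over inside zeros: 1.5041.
I(r) = log|p(0)| + (inside sum) = 0.6931 + 1.5041 = 2.1972.
Closed form (all zeros inside, monic): I(r) = n·log(r) = 2·log(3) = 2.1972. ✓

I(r) ≈ 2.1972.


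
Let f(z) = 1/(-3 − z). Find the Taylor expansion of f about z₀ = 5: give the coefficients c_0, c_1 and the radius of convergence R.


Let w = z − z₀, so z = z₀ + w.
Then -3 − z = -3 − (z₀ + w) = (-3 − z₀) − w = -8 − w.
f(z) = 1/(-8 − w) = (1/(-8)) · 1/(1 − w/(-8)) = Σ_{n≥0} w^n / (-8)^(n+1).
So c_n = 1/(-8)^(n+1):
  c_0 = 1/(-8)^1 = -1/8.
  c_1 = 1/(-8)^2 = 1/64.
The series is valid for |w/d| < 1, i.e. |z − z₀| < |d|.
Radius of convergence: R = |-3 − z₀| = |-8| = 8 (distance from z₀ to the singularity z = -3).

c_0 = -1/8, c_1 = 1/64; R = 8.


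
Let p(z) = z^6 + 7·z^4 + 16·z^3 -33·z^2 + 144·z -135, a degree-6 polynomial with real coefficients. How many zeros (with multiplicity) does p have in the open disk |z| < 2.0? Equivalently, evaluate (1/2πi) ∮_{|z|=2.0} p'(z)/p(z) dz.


The zeros of p are: (1 + 2i), (1 - 2i), (0 + 3i), (0 - 3i), 1, -3.
Their magnitudes are: 2.236, 2.236, 3, 3, 1, 3.
Zeros with |z| < R = 2.0: 1.
Count = 1.
By the argument principle, (1/2πi) ∮_{|z|=R} p'(z)/p(z) dz equals exactly this count.

Number of zeros inside |z| < 2.0: 1.


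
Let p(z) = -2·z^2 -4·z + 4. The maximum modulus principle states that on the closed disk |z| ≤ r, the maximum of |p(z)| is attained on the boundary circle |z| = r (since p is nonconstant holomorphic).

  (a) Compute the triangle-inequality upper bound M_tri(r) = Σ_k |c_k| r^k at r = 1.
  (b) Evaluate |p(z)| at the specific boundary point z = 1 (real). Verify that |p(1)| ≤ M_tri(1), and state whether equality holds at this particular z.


Coefficients: c_0 = 4, c_1 = -4, c_2 = -2. Radius r = 1.
Part (a). Triangle bound: M_tri(r) = Σ_k |c_k| r^k
  = |4|·1^0 + |-4|·1^1 + |-2|·1^2
  = 4 + 4 + 2 = 10.
This bounds M(r) := max_{|z|=r} |p(z)| from above; equality holds iff all terms c_k z^k can be made to align in phase at a single z on |z|=r.
Part (b). At z = 1 (real, on the circle |z| = r):
  p(1) = (4)·1^0 + (-4)·1^1 + (-2)·1^2 = -2.
  |p(1)| = 2.
Check: |p(1)| = 2 ≤ 10 = M_tri(1). ✓ Equality does not hold at z = 1 (the coefficients have mixed signs, so the terms do not all align in phase there).

M_tri(1) = 10; |p(1)| = 2; equality at z=1: no.


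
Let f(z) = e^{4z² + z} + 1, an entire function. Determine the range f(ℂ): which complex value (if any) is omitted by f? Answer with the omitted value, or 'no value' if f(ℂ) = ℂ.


Little Picard bounds the complement of f(ℂ) to at most one point.
The exponent g(z) = 4z² + z is a nonconstant polynomial, hence surjective onto ℂ. So e^{g(z)} takes every value in {e^w : w ∈ ℂ} = ℂ ∖ {0}. Adding 1 shifts the range to ℂ ∖ {1}. f omits exactly 1.

Omitted value: 1.


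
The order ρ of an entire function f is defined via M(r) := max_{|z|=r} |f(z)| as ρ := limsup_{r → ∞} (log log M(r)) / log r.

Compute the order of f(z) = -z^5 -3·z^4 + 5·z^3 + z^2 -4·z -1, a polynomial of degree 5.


|f(z)| ≤ Σ|c_k|·r^k = O(r^5) as r → ∞. Polynomial growth is O(e^{r^ε}) for every ε > 0 (since r^5/e^{r^ε} → 0), so ρ ≤ ε for all ε > 0, i.e. ρ = 0. Every nonconstant polynomial has order 0.
Therefore ρ = 0.

Order ρ = 0.


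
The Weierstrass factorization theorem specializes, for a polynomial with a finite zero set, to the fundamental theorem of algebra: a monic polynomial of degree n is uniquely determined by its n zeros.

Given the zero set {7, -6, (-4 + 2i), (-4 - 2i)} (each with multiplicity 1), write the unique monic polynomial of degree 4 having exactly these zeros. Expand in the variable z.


The polynomial is p(z) = ∏_{α ∈ S} (z − α), where S = {7, -6, (-4 + 2i), (-4 - 2i)}.
Expanding the product yields: p(z) = z^4 + 7·z^3 -30·z^2 -356·z -840.
Note conjugate pairs combine to real quadratics: (z − (-4+2i))(z − (-4−2i)) = z² + 8z + 20.
The resulting polynomial has degree 4 and real coefficients as required.

p(z) = z^4 + 7·z^3 -30·z^2 -356·z -840.


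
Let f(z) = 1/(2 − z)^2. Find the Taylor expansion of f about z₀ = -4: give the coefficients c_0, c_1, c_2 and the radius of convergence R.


Let w = z − z₀, so z = z₀ + w.
Then 2 − z = 2 − (z₀ + w) = (2 − z₀) − w = 6 − w.
f(z) = 1/(6 − w)^2 = (1/(6)^2) · (1 − w/(6))^{−2}.
By the binomial series (1−u)^{−2} = Σ_{n≥0} C(n+1, 1) u^n for |u|<1, with u = w/(6):
  c_n = C(n+1, 1) / (6)^(n+2).
  c_0 = 1/(6)^2 = 1/36.
  c_1 = 2/(6)^3 = 1/108.
  c_2 = 3/(6)^4 = 1/432.
The series is valid for |w/d| < 1, i.e. |z − z₀| < |d|.
Radius of convergence: R = |2 − z₀| = |6| = 6 (distance from z₀ to the singularity z = 2).

c_0 = 1/36, c_1 = 1/108, c_2 = 1/432; R = 6.


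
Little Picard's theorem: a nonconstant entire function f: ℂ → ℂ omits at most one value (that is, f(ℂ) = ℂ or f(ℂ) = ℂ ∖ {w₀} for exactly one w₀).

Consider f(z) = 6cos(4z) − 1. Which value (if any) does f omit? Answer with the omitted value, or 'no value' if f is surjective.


Little Picard bounds the complement of f(ℂ) to at most one point.
cos is entire and surjective onto ℂ: for every w ∈ ℂ, cos(ζ) = w has a solution ζ ∈ ℂ (e.g., via the complex inverse arccos). With ζ = 4z this gives z = ζ/(4). Then 6·cos(4z) takes every value in 6·ℂ = ℂ, and adding -1 is a bijection of ℂ. So f is surjective and omits no value. (Note: only on the real line is cos bounded by [−1, 1].)

Omitted value: no value.
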